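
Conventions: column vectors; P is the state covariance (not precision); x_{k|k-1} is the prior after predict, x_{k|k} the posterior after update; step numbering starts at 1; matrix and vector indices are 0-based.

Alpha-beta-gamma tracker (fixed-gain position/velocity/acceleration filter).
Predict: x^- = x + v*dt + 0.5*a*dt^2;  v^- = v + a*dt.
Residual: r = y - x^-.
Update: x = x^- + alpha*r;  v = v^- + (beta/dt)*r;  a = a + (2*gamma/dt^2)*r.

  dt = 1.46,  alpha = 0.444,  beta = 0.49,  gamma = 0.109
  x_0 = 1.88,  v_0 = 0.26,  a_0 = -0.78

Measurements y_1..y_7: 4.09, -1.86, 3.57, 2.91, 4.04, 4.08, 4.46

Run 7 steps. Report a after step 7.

step 1: x_pred=1.4283  r=2.6617  x^+=2.6101  v^+=0.0145  a^+=-0.5078
step 2: x_pred=2.0901  r=-3.9501  x^+=0.3362  v^+=-2.0526  a^+=-0.9118
step 3: x_pred=-3.6322  r=7.2022  x^+=-0.4344  v^+=-0.9665  a^+=-0.1752
step 4: x_pred=-2.0323  r=4.9423  x^+=0.1621  v^+=0.4364  a^+=0.3303
step 5: x_pred=1.1512  r=2.8888  x^+=2.4339  v^+=1.8881  a^+=0.6257
step 6: x_pred=5.8574  r=-1.7774  x^+=5.0682  v^+=2.2051  a^+=0.4439
step 7: x_pred=8.7609  r=-4.3009  x^+=6.8513  v^+=1.4098  a^+=0.0041

a_post = 0.0041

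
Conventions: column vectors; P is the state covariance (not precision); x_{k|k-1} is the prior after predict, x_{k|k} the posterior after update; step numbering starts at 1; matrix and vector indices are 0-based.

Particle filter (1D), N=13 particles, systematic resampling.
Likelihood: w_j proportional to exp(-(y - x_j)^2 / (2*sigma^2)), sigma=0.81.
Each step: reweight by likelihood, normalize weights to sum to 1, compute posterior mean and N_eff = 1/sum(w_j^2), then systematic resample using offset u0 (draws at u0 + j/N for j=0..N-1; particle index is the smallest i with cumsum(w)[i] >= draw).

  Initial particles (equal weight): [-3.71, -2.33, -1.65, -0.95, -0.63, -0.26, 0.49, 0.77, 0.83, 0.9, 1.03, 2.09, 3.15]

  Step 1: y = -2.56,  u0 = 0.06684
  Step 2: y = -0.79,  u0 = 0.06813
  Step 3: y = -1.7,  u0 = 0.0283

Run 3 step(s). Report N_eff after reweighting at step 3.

step 1: w=[0.1760, 0.4631, 0.2565, 0.0669, 0.0282, 0.0086, 0.0004, 0.0001, 0.0001, 0.0001, 0.0000, 0.0000, 0.0000]  mean=-2.2385  Neff=3.1582  idx=[0, 0, 1, 1, 1, 1, 1, 1, 2, 2, 2, 3, 4]
step 2: w=[0.0003, 0.0003, 0.0352, 0.0352, 0.0352, 0.0352, 0.0352, 0.0352, 0.1222, 0.1222, 0.1222, 0.2106, 0.2106]  mean=-1.4329  Neff=7.0929  idx=[3, 6, 8, 8, 9, 9, 10, 11, 11, 11, 12, 12, 12]
step 3: w=[0.0764, 0.0764, 0.1031, 0.1031, 0.1031, 0.1031, 0.1031, 0.0673, 0.0673, 0.0673, 0.0432, 0.0432, 0.0432]  mean=-1.4803  Neff=11.8972  idx=[0, 1, 2, 3, 3, 4, 5, 6, 6, 7, 8, 10, 11]

N_eff = 11.8972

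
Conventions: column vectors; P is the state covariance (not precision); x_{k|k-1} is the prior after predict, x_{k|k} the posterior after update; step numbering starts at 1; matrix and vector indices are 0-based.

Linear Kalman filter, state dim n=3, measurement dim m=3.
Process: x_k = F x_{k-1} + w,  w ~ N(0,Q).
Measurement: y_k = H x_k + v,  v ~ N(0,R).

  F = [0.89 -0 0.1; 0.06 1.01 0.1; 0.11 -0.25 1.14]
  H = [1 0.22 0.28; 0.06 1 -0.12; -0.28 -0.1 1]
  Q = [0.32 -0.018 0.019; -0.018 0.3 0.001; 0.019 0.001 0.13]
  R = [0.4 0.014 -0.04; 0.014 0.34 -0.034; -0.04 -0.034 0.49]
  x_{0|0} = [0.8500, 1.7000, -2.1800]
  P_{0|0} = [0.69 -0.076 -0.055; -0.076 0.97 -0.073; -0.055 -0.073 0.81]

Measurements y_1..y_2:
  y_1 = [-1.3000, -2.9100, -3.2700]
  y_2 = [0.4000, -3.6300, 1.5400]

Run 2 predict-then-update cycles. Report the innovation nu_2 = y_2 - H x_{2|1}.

innov = [1.8587, -1.4044, 4.1678]

step 1: x^-=[0.5385, 1.5500, -2.8167]  P^-=[0.8649 -0.0540 0.1412; -0.0540 1.2755 -0.2409; 0.1412 -0.2409 1.2836]  S=[1.4529 0.1730 0.1418; 0.1730 1.6864 -0.5453; 0.1418 -0.5453 1.8203]  K=[0.6424 -0.1222 -0.1391; 0.0125 0.7830 0.0395; 0.2478 -0.0394 0.6656]  nu=[-1.3908, -4.8303, -0.1475]  x^+=[0.2557, -2.2555, -3.0693]  P^+=[0.2758 -0.0464 -0.0171; -0.0464 0.2686 0.0061; -0.0171 0.0061 0.3134]
step 2: x^-=[-0.0794, -2.5696, -2.9070]  P^-=[0.5386 -0.0429 0.0743; -0.0429 0.5735 -0.0282; 0.0743 -0.0282 0.5522]  S=[1.0289 0.0957 0.0212; 0.0957 0.9240 -0.1760; 0.0212 -0.1760 1.0518]  K=[0.5454 -0.0958 -0.0956; 0.0143 0.6267 0.0346; 0.2084 -0.0238 0.4997]  nu=[1.8587, -1.4044, 4.1678]  x^+=[0.6702, -3.2789, -0.4035]  P^+=[0.2299 -0.0360 -0.0047; -0.0360 0.2150 0.0065; -0.0047 0.0065 0.2367]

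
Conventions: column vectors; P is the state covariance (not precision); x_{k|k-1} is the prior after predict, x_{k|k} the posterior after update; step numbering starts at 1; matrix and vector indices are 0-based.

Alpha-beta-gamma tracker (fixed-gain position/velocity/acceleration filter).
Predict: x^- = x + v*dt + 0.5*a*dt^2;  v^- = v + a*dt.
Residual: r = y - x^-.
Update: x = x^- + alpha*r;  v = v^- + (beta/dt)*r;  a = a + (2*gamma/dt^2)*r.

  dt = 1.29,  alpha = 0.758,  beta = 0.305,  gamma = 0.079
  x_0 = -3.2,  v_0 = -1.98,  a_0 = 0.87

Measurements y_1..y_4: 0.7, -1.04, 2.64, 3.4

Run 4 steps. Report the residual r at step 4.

resid = -4.5615

step 1: x_pred=-5.0303  r=5.7303  x^+=-0.6867  v^+=0.4971  a^+=1.4141
step 2: x_pred=1.1312  r=-2.1712  x^+=-0.5146  v^+=1.8080  a^+=1.2079
step 3: x_pred=2.8227  r=-0.1827  x^+=2.6842  v^+=3.3230  a^+=1.1906
step 4: x_pred=7.9615  r=-4.5615  x^+=4.5039  v^+=3.7803  a^+=0.7575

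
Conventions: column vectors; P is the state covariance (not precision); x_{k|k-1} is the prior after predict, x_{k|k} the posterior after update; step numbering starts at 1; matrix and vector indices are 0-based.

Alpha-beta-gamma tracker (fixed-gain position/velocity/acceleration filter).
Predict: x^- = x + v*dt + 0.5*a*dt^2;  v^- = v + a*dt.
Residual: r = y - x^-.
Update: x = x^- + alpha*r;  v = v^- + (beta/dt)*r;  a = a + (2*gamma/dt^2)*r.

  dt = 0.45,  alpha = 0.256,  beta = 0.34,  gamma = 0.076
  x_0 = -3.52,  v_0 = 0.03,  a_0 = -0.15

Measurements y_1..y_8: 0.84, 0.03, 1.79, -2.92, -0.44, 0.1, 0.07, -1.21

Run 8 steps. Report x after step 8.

step 1: x_pred=-3.5217  r=4.3617  x^+=-2.4051  v^+=3.2580  a^+=3.1240
step 2: x_pred=-0.6227  r=0.6527  x^+=-0.4556  v^+=5.1569  a^+=3.6139
step 3: x_pred=2.2309  r=-0.4409  x^+=2.1180  v^+=6.4500  a^+=3.2829
step 4: x_pred=5.3530  r=-8.2730  x^+=3.2351  v^+=1.6767  a^+=-2.9269
step 5: x_pred=3.6932  r=-4.1332  x^+=2.6351  v^+=-2.7633  a^+=-6.0294
step 6: x_pred=0.7812  r=-0.6812  x^+=0.6068  v^+=-5.9912  a^+=-6.5407
step 7: x_pred=-2.7515  r=2.8215  x^+=-2.0292  v^+=-6.8027  a^+=-4.4228
step 8: x_pred=-5.5382  r=4.3282  x^+=-4.4302  v^+=-5.5227  a^+=-1.1740

x_post = -4.4302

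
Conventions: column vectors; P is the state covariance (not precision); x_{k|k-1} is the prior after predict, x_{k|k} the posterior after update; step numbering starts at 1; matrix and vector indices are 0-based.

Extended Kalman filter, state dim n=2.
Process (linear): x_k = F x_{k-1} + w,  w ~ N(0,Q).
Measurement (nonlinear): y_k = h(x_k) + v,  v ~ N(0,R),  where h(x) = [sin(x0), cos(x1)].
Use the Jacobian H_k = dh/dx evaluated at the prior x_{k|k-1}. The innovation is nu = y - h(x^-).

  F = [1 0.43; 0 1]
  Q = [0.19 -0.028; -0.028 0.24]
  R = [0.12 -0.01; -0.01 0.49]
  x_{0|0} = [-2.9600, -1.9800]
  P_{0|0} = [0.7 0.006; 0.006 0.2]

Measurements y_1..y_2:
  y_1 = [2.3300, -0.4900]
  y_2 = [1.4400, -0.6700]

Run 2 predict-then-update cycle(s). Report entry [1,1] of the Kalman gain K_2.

step 1: x^-=[-3.8114, -1.9800]  P^-=[0.9321 0.0640; 0.0640 0.4400]  H_jac=[-0.7839 0.0000; 0.0000 0.9174]  S=[0.6929 -0.0560; -0.0560 0.8603]  K=[-1.0547 -0.0004; -0.0347 0.4669]  nu=[1.7092, -0.0921]  x^+=[-5.6140, -2.0822]  P^+=[0.1614 0.0113; 0.0113 0.2498]
step 2: x^-=[-6.5094, -2.0822]  P^-=[0.4073 0.0907; 0.0907 0.4898]  H_jac=[0.9745 0.0000; 0.0000 0.8720]  S=[0.5068 0.0670; 0.0670 0.8624]  K=[0.7791 0.0311; 0.1099 0.4867]  nu=[1.6643, -0.1806]  x^+=[-5.2184, -1.9871]  P^+=[0.0956 0.0085; 0.0085 0.2722]

K[1,1] = 0.4867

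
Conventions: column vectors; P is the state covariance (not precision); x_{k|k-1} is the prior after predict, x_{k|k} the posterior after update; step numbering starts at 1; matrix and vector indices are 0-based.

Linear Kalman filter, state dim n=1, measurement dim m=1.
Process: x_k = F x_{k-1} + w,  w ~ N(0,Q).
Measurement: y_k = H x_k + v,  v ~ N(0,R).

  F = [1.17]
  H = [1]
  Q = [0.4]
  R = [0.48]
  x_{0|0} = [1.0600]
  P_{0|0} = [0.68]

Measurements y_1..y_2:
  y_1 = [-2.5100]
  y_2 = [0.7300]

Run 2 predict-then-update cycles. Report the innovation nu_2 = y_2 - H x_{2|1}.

step 1: x^-=[1.2402]  P^-=[1.3309]  S=[1.8109]  K=[0.7349]  nu=[-3.7502]  x^+=[-1.5159]  P^+=[0.3528]
step 2: x^-=[-1.7736]  P^-=[0.8829]  S=[1.3629]  K=[0.6478]  nu=[2.5036]  x^+=[-0.1518]  P^+=[0.3109]

innov = [2.5036]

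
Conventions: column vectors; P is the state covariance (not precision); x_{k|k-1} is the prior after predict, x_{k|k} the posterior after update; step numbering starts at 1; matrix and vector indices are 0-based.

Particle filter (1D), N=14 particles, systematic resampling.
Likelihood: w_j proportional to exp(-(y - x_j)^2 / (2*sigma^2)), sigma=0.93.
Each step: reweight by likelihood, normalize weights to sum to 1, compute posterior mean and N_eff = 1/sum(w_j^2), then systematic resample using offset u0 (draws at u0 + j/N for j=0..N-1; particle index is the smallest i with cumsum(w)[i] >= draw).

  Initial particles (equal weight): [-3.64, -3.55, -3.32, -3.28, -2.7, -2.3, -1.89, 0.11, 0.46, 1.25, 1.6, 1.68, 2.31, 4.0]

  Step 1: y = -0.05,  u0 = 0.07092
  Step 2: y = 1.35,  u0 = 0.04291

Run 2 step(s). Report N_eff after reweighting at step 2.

step 1: w=[0.0002, 0.0003, 0.0007, 0.0008, 0.0060, 0.0187, 0.0493, 0.3440, 0.3003, 0.1314, 0.0723, 0.0619, 0.0140, 0.0000]  mean=0.4329  Neff=4.2042  idx=[6, 7, 7, 7, 7, 8, 8, 8, 8, 8, 9, 10, 11, 12]
step 2: w=[0.0003, 0.0496, 0.0496, 0.0496, 0.0496, 0.0763, 0.0763, 0.0763, 0.0763, 0.0763, 0.1199, 0.1163, 0.1132, 0.0708]  mean=0.8862  Neff=11.8170  idx=[1, 3, 4, 5, 6, 7, 8, 9, 10, 10, 11, 12, 12, 13]

N_eff = 11.8170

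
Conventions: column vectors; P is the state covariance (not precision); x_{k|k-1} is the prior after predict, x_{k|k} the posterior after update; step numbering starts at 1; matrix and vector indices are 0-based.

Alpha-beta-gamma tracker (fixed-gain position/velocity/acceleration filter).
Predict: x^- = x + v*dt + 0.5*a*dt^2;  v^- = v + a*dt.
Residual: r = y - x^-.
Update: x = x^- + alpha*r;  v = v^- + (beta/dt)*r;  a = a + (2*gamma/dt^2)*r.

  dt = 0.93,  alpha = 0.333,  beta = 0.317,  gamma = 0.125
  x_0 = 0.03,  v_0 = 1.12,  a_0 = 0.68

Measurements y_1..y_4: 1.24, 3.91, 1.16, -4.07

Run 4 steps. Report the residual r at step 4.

step 1: x_pred=1.3657  r=-0.1257  x^+=1.3238  v^+=1.7096  a^+=0.6437
step 2: x_pred=3.1921  r=0.7179  x^+=3.4311  v^+=2.5529  a^+=0.8512
step 3: x_pred=6.1734  r=-5.0134  x^+=4.5040  v^+=1.6356  a^+=-0.5979
step 4: x_pred=5.7665  r=-9.8365  x^+=2.4910  v^+=-2.2733  a^+=-3.4412

resid = -9.8365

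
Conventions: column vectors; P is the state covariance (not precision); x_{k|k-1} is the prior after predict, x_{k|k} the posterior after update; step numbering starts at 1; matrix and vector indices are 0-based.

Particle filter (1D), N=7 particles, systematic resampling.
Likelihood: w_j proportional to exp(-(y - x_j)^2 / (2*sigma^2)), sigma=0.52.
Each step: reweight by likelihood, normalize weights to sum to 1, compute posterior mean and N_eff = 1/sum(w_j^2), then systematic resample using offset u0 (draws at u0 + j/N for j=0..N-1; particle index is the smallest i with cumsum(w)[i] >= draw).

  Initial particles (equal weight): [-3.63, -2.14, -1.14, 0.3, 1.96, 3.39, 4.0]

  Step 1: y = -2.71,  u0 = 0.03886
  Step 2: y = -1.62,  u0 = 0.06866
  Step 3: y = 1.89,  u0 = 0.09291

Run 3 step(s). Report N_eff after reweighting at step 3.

N_eff = 7.0000

step 1: w=[0.2722, 0.7141, 0.0137, 0.0000, 0.0000, 0.0000, 0.0000]  mean=-2.5320  Neff=1.7116  idx=[0, 0, 1, 1, 1, 1, 1]
step 2: w=[0.0002, 0.0002, 0.1999, 0.1999, 0.1999, 0.1999, 0.1999]  mean=-2.1406  Neff=5.0038  idx=[2, 3, 3, 4, 5, 5, 6]
step 3: w=[0.1429, 0.1429, 0.1429, 0.1429, 0.1429, 0.1429, 0.1429]  mean=-2.1400  Neff=7.0000  idx=[0, 1, 2, 3, 4, 5, 6]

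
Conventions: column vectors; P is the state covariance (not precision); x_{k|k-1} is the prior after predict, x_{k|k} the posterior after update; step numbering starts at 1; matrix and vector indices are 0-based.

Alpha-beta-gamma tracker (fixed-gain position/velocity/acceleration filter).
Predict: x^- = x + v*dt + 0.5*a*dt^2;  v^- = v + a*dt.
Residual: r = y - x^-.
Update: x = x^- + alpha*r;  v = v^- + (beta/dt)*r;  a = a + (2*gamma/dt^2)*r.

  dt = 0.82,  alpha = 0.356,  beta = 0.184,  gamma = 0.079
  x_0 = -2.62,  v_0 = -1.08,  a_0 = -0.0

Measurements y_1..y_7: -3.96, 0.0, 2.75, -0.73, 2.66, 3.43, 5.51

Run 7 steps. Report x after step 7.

x_post = 8.5252

step 1: x_pred=-3.5056  r=-0.4544  x^+=-3.6674  v^+=-1.1820  a^+=-0.1068
step 2: x_pred=-4.6725  r=4.6725  x^+=-3.0091  v^+=-0.2211  a^+=0.9912
step 3: x_pred=-2.8571  r=5.6071  x^+=-0.8610  v^+=1.8499  a^+=2.3087
step 4: x_pred=1.4321  r=-2.1621  x^+=0.6624  v^+=3.2579  a^+=1.8007
step 5: x_pred=3.9392  r=-1.2792  x^+=3.4838  v^+=4.4474  a^+=1.5001
step 6: x_pred=7.6350  r=-4.2050  x^+=6.1380  v^+=4.7339  a^+=0.5120
step 7: x_pred=10.1919  r=-4.6819  x^+=8.5252  v^+=4.1031  a^+=-0.5882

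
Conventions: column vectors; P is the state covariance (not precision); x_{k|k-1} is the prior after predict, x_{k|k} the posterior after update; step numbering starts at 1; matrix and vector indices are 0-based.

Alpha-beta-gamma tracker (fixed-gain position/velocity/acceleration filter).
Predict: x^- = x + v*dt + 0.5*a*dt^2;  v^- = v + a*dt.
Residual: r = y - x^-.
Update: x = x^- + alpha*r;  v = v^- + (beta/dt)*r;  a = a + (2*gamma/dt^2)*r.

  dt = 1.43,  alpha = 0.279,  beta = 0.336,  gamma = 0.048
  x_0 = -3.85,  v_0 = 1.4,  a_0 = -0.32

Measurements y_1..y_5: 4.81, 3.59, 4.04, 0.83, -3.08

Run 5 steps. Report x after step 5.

step 1: x_pred=-2.1752  r=6.9852  x^+=-0.2263  v^+=2.5837  a^+=0.0079
step 2: x_pred=3.4764  r=0.1136  x^+=3.5081  v^+=2.6217  a^+=0.0133
step 3: x_pred=7.2707  r=-3.2307  x^+=6.3693  v^+=1.8815  a^+=-0.1384
step 4: x_pred=8.9184  r=-8.0884  x^+=6.6618  v^+=-0.2169  a^+=-0.5181
step 5: x_pred=5.8219  r=-8.9019  x^+=3.3382  v^+=-3.0494  a^+=-0.9360

x_post = 3.3382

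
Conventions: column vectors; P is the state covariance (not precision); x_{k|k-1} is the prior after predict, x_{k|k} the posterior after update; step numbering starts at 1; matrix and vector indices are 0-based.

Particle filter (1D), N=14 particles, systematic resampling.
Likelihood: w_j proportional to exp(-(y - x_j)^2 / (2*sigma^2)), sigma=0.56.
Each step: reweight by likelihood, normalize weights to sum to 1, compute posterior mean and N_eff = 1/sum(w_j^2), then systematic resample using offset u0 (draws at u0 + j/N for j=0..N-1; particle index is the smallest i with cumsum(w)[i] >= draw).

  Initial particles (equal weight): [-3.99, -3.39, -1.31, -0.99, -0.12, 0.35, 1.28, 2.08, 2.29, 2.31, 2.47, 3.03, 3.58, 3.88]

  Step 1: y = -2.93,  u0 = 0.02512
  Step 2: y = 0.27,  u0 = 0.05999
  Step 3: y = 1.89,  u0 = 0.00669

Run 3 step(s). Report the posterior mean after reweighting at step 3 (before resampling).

post_mean = -3.3900

step 1: w=[0.1856, 0.7946, 0.0170, 0.0028, 0.0000, 0.0000, 0.0000, 0.0000, 0.0000, 0.0000, 0.0000, 0.0000, 0.0000, 0.0000]  mean=-3.4595  Neff=1.5010  idx=[0, 0, 0, 1, 1, 1, 1, 1, 1, 1, 1, 1, 1, 1]
step 2: w=[0.0000, 0.0000, 0.0000, 0.0909, 0.0909, 0.0909, 0.0909, 0.0909, 0.0909, 0.0909, 0.0909, 0.0909, 0.0909, 0.0909]  mean=-3.3901  Neff=11.0031  idx=[3, 4, 5, 6, 6, 7, 8, 9, 9, 10, 11, 12, 13, 13]
step 3: w=[0.0714, 0.0714, 0.0714, 0.0714, 0.0714, 0.0714, 0.0714, 0.0714, 0.0714, 0.0714, 0.0714, 0.0714, 0.0714, 0.0714]  mean=-3.3900  Neff=14.0000  idx=[0, 1, 2, 3, 4, 5, 6, 7, 8, 9, 10, 11, 12, 13]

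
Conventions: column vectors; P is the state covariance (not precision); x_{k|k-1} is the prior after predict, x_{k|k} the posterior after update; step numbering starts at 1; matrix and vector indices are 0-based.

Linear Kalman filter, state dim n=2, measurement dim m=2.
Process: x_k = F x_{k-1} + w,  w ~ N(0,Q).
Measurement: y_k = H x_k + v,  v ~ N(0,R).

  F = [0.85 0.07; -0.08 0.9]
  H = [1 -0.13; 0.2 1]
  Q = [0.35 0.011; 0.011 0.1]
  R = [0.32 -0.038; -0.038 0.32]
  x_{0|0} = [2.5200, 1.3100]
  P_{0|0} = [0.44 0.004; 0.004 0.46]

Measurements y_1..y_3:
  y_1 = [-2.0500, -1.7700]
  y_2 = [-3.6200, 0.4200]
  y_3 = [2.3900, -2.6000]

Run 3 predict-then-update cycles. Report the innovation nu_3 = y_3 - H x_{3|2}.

step 1: x^-=[2.2337, 0.9774]  P^-=[0.6706 0.0131; 0.0131 0.4748]  S=[0.9952 0.0472; 0.0472 0.8269]  K=[0.6655 0.1401; -0.0764 0.5818]  nu=[-4.1566, -3.1941]  x^+=[-0.9799, -0.5632]  P^+=[0.2048 -0.0214; -0.0214 0.1934]
step 2: x^-=[-0.8724, -0.4284]  P^-=[0.4964 -0.0070; -0.0070 0.2610]  S=[0.8226 0.0205; 0.0205 0.5981]  K=[0.6012 0.1336; -0.0607 0.4362]  nu=[-2.8033, 1.0229]  x^+=[-2.4210, 0.1878]  P^+=[0.1851 -0.0171; -0.0171 0.1453]
step 3: x^-=[-2.0447, 0.3627]  P^-=[0.4824 -0.0054; -0.0054 0.2213]  S=[0.8075 0.0244; 0.0244 0.5585]  K=[0.5941 0.1371; -0.0543 0.3968]  nu=[4.4819, -2.5537]  x^+=[0.2679, -0.8941]  P^+=[0.1829 -0.0153; -0.0153 0.1321]

innov = [4.4819, -2.5537]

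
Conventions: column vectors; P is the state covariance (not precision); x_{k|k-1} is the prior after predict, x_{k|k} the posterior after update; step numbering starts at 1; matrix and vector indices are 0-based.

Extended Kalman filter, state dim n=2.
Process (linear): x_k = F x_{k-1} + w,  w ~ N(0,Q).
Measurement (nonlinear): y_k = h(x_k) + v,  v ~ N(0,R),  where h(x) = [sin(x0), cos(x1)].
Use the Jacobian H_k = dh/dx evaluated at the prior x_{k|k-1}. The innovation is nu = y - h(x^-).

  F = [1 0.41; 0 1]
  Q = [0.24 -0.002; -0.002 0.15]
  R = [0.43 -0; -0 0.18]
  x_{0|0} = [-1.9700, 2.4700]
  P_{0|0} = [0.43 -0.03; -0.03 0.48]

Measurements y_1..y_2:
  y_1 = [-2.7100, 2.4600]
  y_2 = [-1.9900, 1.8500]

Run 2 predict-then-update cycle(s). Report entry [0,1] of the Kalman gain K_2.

K[0,1] = 0.1050

step 1: x^-=[-0.9573, 2.4700]  P^-=[0.7261 0.1648; 0.1648 0.6300]  H_jac=[0.5757 0.0000; 0.0000 -0.6222]  S=[0.6707 -0.0590; -0.0590 0.4239]  K=[0.6095 -0.1570; 0.0608 -0.9163]  nu=[-1.8924, 3.2428]  x^+=[-2.6198, -0.6163]  P^+=[0.4552 0.0454; 0.0454 0.2651]
step 2: x^-=[-2.8725, -0.6163]  P^-=[0.7770 0.1521; 0.1521 0.4151]  H_jac=[-0.9640 0.0000; 0.0000 0.5780]  S=[1.1521 -0.0848; -0.0848 0.3187]  K=[-0.6424 0.1050; -0.0733 0.7333]  nu=[-1.7242, 1.0340]  x^+=[-1.6563, 0.2684]  P^+=[0.2866 0.0327; 0.0327 0.2284]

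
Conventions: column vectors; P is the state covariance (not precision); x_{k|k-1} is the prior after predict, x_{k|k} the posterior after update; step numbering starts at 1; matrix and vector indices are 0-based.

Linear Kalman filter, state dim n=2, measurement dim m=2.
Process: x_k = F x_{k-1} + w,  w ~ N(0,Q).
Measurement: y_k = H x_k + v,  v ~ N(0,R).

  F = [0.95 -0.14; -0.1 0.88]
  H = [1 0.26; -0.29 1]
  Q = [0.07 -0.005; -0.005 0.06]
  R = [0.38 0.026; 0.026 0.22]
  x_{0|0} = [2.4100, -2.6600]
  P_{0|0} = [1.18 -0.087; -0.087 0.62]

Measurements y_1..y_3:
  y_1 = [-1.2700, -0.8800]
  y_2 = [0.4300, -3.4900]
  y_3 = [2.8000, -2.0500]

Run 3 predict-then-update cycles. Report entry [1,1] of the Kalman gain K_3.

step 1: x^-=[2.6619, -2.5818]  P^-=[1.1702 -0.2674; -0.2674 0.5672]  S=[1.4495 -0.4132; -0.4132 1.0408]  K=[0.6689 -0.3175; 0.1058 0.6615]  nu=[-3.2606, 2.4738]  x^+=[-0.3045, -1.2903]  P^+=[0.2414 0.0175; 0.0175 0.1534]
step 2: x^-=[-0.1086, -1.1050]  P^-=[0.2862 -0.0319; -0.0319 0.1781]  S=[0.6616 -0.0402; -0.0402 0.4407]  K=[0.4064 -0.2237; 0.0478 0.4295]  nu=[0.8259, -2.4165]  x^+=[0.7676, -2.1034]  P^+=[0.1475 0.0041; 0.0041 0.0969]
step 3: x^-=[1.0237, -1.9278]  P^-=[0.2040 -0.0274; -0.0274 0.1358]  S=[0.5789 -0.0232; -0.0232 0.3889]  K=[0.3319 -0.2028; 0.0285 0.3714]  nu=[2.2775, 0.1747]  x^+=[1.7441, -1.7980]  P^+=[0.1211 -0.0009; -0.0009 0.0822]

K[1,1] = 0.3714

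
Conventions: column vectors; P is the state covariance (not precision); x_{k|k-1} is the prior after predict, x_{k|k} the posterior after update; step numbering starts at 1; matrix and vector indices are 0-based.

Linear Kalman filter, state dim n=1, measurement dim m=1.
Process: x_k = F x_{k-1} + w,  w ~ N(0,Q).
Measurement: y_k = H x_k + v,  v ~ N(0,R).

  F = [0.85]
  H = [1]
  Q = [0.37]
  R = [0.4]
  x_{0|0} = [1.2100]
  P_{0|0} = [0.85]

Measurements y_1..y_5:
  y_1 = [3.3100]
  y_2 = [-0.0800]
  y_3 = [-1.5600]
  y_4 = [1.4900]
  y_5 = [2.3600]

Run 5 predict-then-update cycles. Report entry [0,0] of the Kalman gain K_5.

step 1: x^-=[1.0285]  P^-=[0.9841]  S=[1.3841]  K=[0.7110]  nu=[2.2815]  x^+=[2.6507]  P^+=[0.2844]
step 2: x^-=[2.2531]  P^-=[0.5755]  S=[0.9755]  K=[0.5899]  nu=[-2.3331]  x^+=[0.8767]  P^+=[0.2360]
step 3: x^-=[0.7452]  P^-=[0.5405]  S=[0.9405]  K=[0.5747]  nu=[-2.3052]  x^+=[-0.5796]  P^+=[0.2299]
step 4: x^-=[-0.4926]  P^-=[0.5361]  S=[0.9361]  K=[0.5727]  nu=[1.9826]  x^+=[0.6428]  P^+=[0.2291]
step 5: x^-=[0.5464]  P^-=[0.5355]  S=[0.9355]  K=[0.5724]  nu=[1.8136]  x^+=[1.5845]  P^+=[0.2290]

K[0,0] = 0.5724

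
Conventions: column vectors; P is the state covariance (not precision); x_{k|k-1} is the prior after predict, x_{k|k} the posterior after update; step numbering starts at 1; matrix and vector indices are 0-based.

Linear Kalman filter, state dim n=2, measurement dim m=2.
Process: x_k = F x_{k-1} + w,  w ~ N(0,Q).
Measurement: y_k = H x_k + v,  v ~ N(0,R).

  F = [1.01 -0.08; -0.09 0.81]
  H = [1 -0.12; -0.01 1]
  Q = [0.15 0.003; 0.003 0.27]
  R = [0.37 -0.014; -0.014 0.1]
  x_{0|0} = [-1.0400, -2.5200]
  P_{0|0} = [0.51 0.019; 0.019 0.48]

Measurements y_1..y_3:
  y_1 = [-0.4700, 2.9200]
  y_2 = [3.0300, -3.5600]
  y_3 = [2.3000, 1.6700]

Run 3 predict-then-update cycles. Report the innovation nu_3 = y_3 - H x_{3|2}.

step 1: x^-=[-0.8488, -1.9476]  P^-=[0.6703 -0.0588; -0.0588 0.5863]  S=[1.0628 -0.1499; -0.1499 0.6875]  K=[0.6436 0.0451; -0.0011 0.8534]  nu=[0.1451, 4.8591]  x^+=[-0.5363, 2.1988]  P^+=[0.2373 -0.0021; -0.0021 0.0853]
step 2: x^-=[-0.7176, 1.8293]  P^-=[0.3929 -0.0259; -0.0259 0.3282]  S=[0.7739 -0.0832; -0.0832 0.4288]  K=[0.5150 0.0305; -0.0020 0.7657]  nu=[3.9671, -5.3964]  x^+=[1.1611, -2.3106]  P^+=[0.1899 -0.0023; -0.0023 0.0766]
step 3: x^-=[1.3576, -1.9761]  P^-=[0.3445 -0.0211; -0.0211 0.3221]  S=[0.7242 -0.0772; -0.0772 0.4226]  K=[0.4824 0.0301; -0.0012 0.7626]  nu=[0.7053, 3.6597]  x^+=[1.8080, 0.8137]  P^+=[0.1778 -0.0020; -0.0020 0.0763]

innov = [0.7053, 3.6597]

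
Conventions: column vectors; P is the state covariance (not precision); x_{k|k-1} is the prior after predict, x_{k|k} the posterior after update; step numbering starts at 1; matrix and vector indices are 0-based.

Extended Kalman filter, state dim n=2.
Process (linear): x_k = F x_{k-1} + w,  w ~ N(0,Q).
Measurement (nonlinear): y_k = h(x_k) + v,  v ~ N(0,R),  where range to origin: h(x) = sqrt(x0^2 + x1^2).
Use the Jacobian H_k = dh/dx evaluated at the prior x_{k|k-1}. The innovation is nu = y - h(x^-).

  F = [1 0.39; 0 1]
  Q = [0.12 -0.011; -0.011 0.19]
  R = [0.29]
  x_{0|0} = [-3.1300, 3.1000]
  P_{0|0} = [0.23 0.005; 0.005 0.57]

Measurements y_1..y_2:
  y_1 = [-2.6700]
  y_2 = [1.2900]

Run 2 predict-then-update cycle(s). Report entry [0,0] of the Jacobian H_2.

step 1: x^-=[-1.9210, 3.1000]  P^-=[0.4406 0.2163; 0.2163 0.7600]  H_jac=[-0.5267 0.8500]  S=[0.7677]  K=[-0.0628; 0.6931]  nu=[-6.3169]  x^+=[-1.5242, -1.2783]  P^+=[0.4376 0.2497; 0.2497 0.3912]
step 2: x^-=[-2.0228, -1.2783]  P^-=[0.8119 0.3913; 0.3913 0.5812]  H_jac=[-0.8453 -0.5342]  S=[1.3894]  K=[-0.6444; -0.4615]  nu=[-1.1028]  x^+=[-1.3121, -0.7693]  P^+=[0.2349 -0.0219; -0.0219 0.2852]

H_jac[0,0] = -0.8453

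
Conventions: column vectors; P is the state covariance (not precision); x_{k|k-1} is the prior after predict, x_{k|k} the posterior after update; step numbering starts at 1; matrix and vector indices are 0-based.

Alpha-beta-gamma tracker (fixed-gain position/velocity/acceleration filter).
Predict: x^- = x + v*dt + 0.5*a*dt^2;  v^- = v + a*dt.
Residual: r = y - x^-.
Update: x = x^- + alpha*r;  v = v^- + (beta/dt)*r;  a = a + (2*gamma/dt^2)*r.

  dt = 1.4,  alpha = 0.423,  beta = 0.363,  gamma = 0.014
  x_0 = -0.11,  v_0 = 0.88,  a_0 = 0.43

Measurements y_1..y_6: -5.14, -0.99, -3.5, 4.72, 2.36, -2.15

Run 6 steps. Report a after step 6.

step 1: x_pred=1.5434  r=-6.6834  x^+=-1.2837  v^+=-0.2509  a^+=0.3345
step 2: x_pred=-1.3071  r=0.3171  x^+=-1.1730  v^+=0.2996  a^+=0.3391
step 3: x_pred=-0.4212  r=-3.0788  x^+=-1.7235  v^+=-0.0240  a^+=0.2951
step 4: x_pred=-1.4679  r=6.1879  x^+=1.1496  v^+=1.9936  a^+=0.3835
step 5: x_pred=4.3164  r=-1.9564  x^+=3.4888  v^+=2.0232  a^+=0.3555
step 6: x_pred=6.6697  r=-8.8197  x^+=2.9389  v^+=0.2341  a^+=0.2295

a_post = 0.2295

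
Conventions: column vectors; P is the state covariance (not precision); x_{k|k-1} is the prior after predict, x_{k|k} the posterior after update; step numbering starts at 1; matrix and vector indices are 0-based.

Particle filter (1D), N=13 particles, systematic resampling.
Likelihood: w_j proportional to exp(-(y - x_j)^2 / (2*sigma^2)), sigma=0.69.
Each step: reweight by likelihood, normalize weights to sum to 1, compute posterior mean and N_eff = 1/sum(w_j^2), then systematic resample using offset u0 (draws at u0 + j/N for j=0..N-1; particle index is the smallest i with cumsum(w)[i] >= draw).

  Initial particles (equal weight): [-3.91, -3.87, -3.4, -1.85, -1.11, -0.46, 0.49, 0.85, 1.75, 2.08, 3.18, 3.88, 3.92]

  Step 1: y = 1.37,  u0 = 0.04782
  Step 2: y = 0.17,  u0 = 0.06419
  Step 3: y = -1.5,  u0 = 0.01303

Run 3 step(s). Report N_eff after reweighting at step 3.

step 1: w=[0.0000, 0.0000, 0.0000, 0.0000, 0.0006, 0.0110, 0.1636, 0.2778, 0.3171, 0.2173, 0.0118, 0.0005, 0.0004]  mean=1.3585  Neff=3.9693  idx=[6, 6, 7, 7, 7, 7, 8, 8, 8, 8, 9, 9, 9]
step 2: w=[0.1947, 0.1947, 0.1334, 0.1334, 0.1334, 0.1334, 0.0158, 0.0158, 0.0158, 0.0158, 0.0047, 0.0047, 0.0047]  mean=0.7839  Neff=6.7559  idx=[0, 0, 1, 1, 1, 2, 3, 3, 4, 4, 5, 5, 10]
step 3: w=[0.1573, 0.1573, 0.1573, 0.1573, 0.1573, 0.0305, 0.0305, 0.0305, 0.0305, 0.0305, 0.0305, 0.0305, 0.0000]  mean=0.5669  Neff=7.6780  idx=[0, 0, 1, 1, 2, 2, 3, 3, 3, 4, 4, 7, 9]

N_eff = 7.6780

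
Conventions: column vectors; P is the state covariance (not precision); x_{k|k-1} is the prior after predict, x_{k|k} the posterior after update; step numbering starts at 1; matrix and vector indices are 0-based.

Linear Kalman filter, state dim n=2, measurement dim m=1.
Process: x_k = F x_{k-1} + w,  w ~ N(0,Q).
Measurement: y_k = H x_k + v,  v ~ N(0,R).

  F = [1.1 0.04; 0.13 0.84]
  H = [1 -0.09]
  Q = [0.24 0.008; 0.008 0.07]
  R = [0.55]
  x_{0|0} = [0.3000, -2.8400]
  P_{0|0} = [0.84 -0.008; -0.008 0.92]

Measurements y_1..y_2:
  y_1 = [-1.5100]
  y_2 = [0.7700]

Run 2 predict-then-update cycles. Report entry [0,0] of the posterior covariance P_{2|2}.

step 1: x^-=[0.2164, -2.3466]  P^-=[1.2572 0.1516; 0.1516 0.7316]  S=[1.7858]  K=[0.6963; 0.0480]  nu=[-1.9376]  x^+=[-1.1328, -2.4396]  P^+=[0.3913 0.0919; 0.0919 0.7275]
step 2: x^-=[-1.3437, -2.1966]  P^-=[0.7227 0.1738; 0.1738 0.6100]  S=[1.2463]  K=[0.5673; 0.0954]  nu=[1.9160]  x^+=[-0.2568, -2.0138]  P^+=[0.3216 0.1063; 0.1063 0.5987]

P_post[0,0] = 0.3216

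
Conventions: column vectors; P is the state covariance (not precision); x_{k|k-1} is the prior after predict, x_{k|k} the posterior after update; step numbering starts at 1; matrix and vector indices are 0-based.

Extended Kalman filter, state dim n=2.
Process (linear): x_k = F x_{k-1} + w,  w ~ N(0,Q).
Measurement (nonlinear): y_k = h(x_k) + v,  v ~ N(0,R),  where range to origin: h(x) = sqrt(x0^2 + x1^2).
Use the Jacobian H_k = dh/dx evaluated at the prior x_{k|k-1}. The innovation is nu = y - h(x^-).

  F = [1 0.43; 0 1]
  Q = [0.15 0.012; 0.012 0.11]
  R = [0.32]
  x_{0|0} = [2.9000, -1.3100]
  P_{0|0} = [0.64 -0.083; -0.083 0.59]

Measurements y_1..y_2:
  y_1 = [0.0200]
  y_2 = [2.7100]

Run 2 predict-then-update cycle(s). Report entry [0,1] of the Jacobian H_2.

H_jac[0,1] = -0.9578

step 1: x^-=[2.3367, -1.3100]  P^-=[0.8277 0.1827; 0.1827 0.7000]  H_jac=[0.8723 -0.4890]  S=[0.9613]  K=[0.6581; -0.1903]  nu=[-2.6589]  x^+=[0.5869, -0.8040]  P^+=[0.4114 0.3031; 0.3031 0.6652]
step 2: x^-=[0.2412, -0.8040]  P^-=[0.9450 0.6011; 0.6011 0.7752]  H_jac=[0.2873 -0.9578]  S=[0.7784]  K=[-0.3909; -0.7321]  nu=[1.8706]  x^+=[-0.4901, -2.1734]  P^+=[0.8261 0.3784; 0.3784 0.3581]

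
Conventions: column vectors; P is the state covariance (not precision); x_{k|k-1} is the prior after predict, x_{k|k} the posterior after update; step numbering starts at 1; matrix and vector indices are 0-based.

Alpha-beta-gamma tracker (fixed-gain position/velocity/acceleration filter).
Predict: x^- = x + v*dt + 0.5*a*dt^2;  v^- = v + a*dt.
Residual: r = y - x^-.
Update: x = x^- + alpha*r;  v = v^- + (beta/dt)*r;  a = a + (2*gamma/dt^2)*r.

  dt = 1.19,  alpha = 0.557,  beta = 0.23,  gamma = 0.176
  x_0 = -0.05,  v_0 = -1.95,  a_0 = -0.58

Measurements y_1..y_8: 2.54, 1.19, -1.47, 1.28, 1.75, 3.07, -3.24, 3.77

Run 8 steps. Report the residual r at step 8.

resid = 4.9440

step 1: x_pred=-2.7812  r=5.3212  x^+=0.1827  v^+=-1.6117  a^+=0.7427
step 2: x_pred=-1.2094  r=2.3994  x^+=0.1271  v^+=-0.2642  a^+=1.3391
step 3: x_pred=0.7608  r=-2.2308  x^+=-0.4817  v^+=0.8982  a^+=0.7846
step 4: x_pred=1.1426  r=0.1374  x^+=1.2191  v^+=1.8584  a^+=0.8187
step 5: x_pred=4.0103  r=-2.2603  x^+=2.7513  v^+=2.3958  a^+=0.2569
step 6: x_pred=5.7842  r=-2.7142  x^+=4.2724  v^+=2.1769  a^+=-0.4178
step 7: x_pred=6.5671  r=-9.8071  x^+=1.1046  v^+=-0.2157  a^+=-2.8555
step 8: x_pred=-1.1740  r=4.9440  x^+=1.5798  v^+=-2.6583  a^+=-1.6266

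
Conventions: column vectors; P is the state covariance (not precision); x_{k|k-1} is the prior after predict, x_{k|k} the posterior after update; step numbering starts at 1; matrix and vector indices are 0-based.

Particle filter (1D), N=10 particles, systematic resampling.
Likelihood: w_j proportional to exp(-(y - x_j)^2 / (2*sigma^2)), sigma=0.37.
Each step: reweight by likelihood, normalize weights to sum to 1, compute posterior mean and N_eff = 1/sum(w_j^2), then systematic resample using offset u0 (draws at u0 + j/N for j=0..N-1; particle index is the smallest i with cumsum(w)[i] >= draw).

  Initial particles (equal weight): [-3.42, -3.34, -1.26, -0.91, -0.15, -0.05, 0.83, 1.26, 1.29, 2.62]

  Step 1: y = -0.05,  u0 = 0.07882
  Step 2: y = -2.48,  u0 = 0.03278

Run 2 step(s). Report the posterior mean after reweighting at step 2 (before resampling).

step 1: w=[0.0000, 0.0000, 0.0023, 0.0320, 0.4595, 0.4765, 0.0282, 0.0009, 0.0007, 0.0000]  mean=-0.0993  Neff=2.2727  idx=[4, 4, 4, 4, 4, 5, 5, 5, 5, 6]
step 2: w=[0.1753, 0.1753, 0.1753, 0.1753, 0.1753, 0.0308, 0.0308, 0.0308, 0.0308, 0.0000]  mean=-0.1377  Neff=6.3482  idx=[0, 0, 1, 1, 2, 3, 3, 4, 4, 6]

post_mean = -0.1377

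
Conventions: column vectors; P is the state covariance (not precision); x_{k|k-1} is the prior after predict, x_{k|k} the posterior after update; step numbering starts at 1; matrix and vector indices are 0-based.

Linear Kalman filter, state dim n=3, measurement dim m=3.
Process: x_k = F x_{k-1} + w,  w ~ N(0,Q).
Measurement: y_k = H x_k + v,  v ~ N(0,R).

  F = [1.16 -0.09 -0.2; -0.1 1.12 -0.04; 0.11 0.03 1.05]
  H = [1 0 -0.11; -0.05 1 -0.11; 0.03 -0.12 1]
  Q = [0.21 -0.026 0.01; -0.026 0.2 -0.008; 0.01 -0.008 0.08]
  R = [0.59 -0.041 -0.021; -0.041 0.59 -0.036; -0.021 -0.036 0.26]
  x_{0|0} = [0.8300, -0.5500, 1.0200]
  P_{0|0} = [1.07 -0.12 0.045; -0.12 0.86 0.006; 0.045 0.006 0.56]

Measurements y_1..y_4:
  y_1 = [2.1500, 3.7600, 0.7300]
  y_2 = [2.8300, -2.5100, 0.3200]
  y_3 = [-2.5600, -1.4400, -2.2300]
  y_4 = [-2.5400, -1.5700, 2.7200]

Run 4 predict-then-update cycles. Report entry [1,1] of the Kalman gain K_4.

K[1,1] = 0.4897

step 1: x^-=[0.8083, -0.7398, 1.1458]  P^-=[1.6835 -0.3918 0.0768; -0.3918 1.3171 -0.0267; 0.0768 -0.0267 0.7211]  S=[2.2654 -0.5134 0.0734; -0.5134 1.9659 -0.3211; 0.0734 -0.3211 1.0154]  K=[0.7271 -0.0391 0.1068; -0.0182 0.6804 0.0230; -0.0110 0.0614 0.7358]  nu=[1.4677, 4.6663, -0.5288]  x^+=[1.6365, 2.3963, 1.0272]  P^+=[0.4280 -0.0357 -0.0032; -0.0357 0.4030 0.0313; -0.0032 0.0313 0.1932]
step 2: x^-=[1.4773, 2.4791, 1.3305]  P^-=[0.8070 -0.1682 0.0151; -0.1682 0.7153 0.0256; 0.0151 0.0256 0.2995]  S=[1.3973 -0.2503 0.0058; -0.2503 1.3223 -0.1370; 0.0058 -0.1370 0.5665]  K=[0.5684 -0.0422 0.0889; -0.0254 0.5420 0.0160; -0.0064 0.0481 0.5358]  nu=[1.4991, -4.7689, -0.7573]  x^+=[2.4631, -0.1559, 0.6856]  P^+=[0.3351 -0.0348 -0.0015; -0.0348 0.3213 0.0248; -0.0015 0.0248 0.1407]
step 3: x^-=[2.7341, -0.4484, 0.9862]  P^-=[0.6780 -0.1471 0.0172; -0.1471 0.6121 0.0183; 0.0172 0.0183 0.2405]  S=[1.2671 -0.2229 0.0079; -0.2229 1.2176 -0.1246; 0.0079 -0.1246 0.5076]  K=[0.5251 -0.0449 0.0895; -0.0293 0.5024 0.0064; -0.0031 0.0412 0.4806]  nu=[-5.1856, -0.7464, -3.3520]  x^+=[-0.2553, -0.6928, -0.6396]  P^+=[0.3098 -0.0357 0.0003; -0.0357 0.2979 0.0210; 0.0003 0.0210 0.1261]
step 4: x^-=[-0.1058, -0.7248, -0.7204]  P^-=[0.6424 -0.1423 0.0196; -0.1423 0.5831 0.0137; 0.0196 0.0137 0.2241]  S=[1.2308 -0.2163 0.0104; -0.2163 1.1889 -0.1239; 0.0104 -0.1239 0.4920]  K=[0.5113 -0.0460 0.0913; -0.0308 0.4897 0.0009; -0.0014 0.0379 0.4630]  nu=[-2.5134, -0.9297, 3.3566]  x^+=[-1.0418, -1.0997, 0.8018]  P^+=[0.3018 -0.0362 0.0013; -0.0362 0.2904 0.0192; 0.0013 0.0192 0.1213]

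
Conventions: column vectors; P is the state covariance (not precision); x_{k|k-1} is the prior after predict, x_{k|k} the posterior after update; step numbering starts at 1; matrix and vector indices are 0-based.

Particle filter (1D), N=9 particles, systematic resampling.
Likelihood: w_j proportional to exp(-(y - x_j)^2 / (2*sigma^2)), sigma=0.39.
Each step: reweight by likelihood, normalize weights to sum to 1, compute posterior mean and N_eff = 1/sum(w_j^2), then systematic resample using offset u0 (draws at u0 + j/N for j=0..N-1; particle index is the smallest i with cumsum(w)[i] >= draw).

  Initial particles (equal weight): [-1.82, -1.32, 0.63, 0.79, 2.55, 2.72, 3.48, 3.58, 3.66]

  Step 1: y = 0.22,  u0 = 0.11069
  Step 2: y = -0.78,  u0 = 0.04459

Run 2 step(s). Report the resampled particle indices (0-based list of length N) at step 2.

resampled_idx = [0, 0, 1, 2, 2, 3, 4, 4, 7]

step 1: w=[0.0000, 0.0004, 0.6258, 0.3737, 0.0000, 0.0000, 0.0000, 0.0000, 0.0000]  mean=0.6889  Neff=1.8821  idx=[2, 2, 2, 2, 2, 3, 3, 3, 3]
step 2: w=[0.1714, 0.1714, 0.1714, 0.1714, 0.1714, 0.0358, 0.0358, 0.0358, 0.0358]  mean=0.6529  Neff=6.5789  idx=[0, 0, 1, 2, 2, 3, 4, 4, 7]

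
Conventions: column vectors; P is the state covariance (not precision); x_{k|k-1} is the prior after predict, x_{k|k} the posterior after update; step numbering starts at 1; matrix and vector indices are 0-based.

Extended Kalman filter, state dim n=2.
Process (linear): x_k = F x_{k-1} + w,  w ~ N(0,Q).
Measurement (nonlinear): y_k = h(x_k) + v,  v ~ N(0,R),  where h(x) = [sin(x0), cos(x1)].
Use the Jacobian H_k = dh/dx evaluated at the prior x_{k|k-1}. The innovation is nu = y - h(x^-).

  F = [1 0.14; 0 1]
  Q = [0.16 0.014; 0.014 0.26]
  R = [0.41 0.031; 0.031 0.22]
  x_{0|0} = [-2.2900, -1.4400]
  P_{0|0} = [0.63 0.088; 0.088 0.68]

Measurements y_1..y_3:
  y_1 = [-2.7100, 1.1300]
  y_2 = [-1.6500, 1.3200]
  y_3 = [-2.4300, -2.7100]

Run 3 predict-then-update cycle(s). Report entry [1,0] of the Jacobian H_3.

H_jac[1,0] = 0.0000

step 1: x^-=[-2.4916, -1.4400]  P^-=[0.8280 0.1972; 0.1972 0.9400]  H_jac=[-0.7961 0.0000; 0.0000 0.9915]  S=[0.9347 -0.1246; -0.1246 1.1440]  K=[-0.6924 0.0955; -0.0602 0.8081]  nu=[-2.1048, 0.9996]  x^+=[-0.9387, -0.5056]  P^+=[0.3529 -0.0005; -0.0005 0.1774]
step 2: x^-=[-1.0095, -0.5056]  P^-=[0.5162 0.0384; 0.0384 0.4374]  H_jac=[0.5323 0.0000; 0.0000 0.4843]  S=[0.5563 0.0409; 0.0409 0.3226]  K=[0.4944 -0.0051; -0.0117 0.6582]  nu=[-0.8034, 0.4451]  x^+=[-1.4089, -0.2032]  P^+=[0.3805 0.0293; 0.0293 0.2982]
step 3: x^-=[-1.4374, -0.2032]  P^-=[0.5546 0.0851; 0.0851 0.5582]  H_jac=[0.1330 0.0000; 0.0000 0.2018]  S=[0.4198 0.0333; 0.0333 0.2427]  K=[0.1720 0.0472; -0.0099 0.4655]  nu=[-1.4389, -3.6894]  x^+=[-1.8589, -1.9065]  P^+=[0.5411 0.0778; 0.0778 0.5059]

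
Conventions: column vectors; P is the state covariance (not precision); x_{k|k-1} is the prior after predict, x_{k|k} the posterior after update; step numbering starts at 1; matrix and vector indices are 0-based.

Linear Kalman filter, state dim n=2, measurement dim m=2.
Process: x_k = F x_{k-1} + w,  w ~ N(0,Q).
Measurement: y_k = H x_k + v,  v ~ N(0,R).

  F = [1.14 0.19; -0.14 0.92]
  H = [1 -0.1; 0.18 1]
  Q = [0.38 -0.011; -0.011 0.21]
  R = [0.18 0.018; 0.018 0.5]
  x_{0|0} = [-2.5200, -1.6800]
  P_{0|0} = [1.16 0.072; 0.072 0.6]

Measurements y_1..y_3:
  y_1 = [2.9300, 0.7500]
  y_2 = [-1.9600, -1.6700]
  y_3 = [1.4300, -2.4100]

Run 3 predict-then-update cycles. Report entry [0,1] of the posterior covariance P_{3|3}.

step 1: x^-=[-3.1920, -1.1928]  P^-=[1.9404 -0.0177; -0.0177 0.7220]  S=[2.1311 0.2777; 0.2777 1.2785]  K=[0.9031 0.0632; -0.1188 0.5880]  nu=[6.0027, 2.5174]  x^+=[2.3881, -0.4256]  P^+=[0.1655 0.0181; 0.0181 0.2886]
step 2: x^-=[2.6415, -0.7259]  P^-=[0.6133 0.0315; 0.0315 0.4529]  S=[0.7916 0.1140; 0.1140 0.9841]  K=[0.7628 0.0558; -0.0860 0.4759]  nu=[-4.6741, -1.4196]  x^+=[-1.0032, -0.9996]  P^+=[0.1400 0.0164; 0.0164 0.2335]
step 3: x^-=[-1.3336, -0.7792]  P^-=[0.5774 0.0243; 0.0243 0.4061]  S=[0.7566 0.1052; 0.1052 0.9336]  K=[0.7526 0.0526; -0.0840 0.4492]  nu=[2.6856, -1.3908]  x^+=[0.6147, -1.6295]  P^+=[0.1379 0.0150; 0.0150 0.2204]

P_post[0,1] = 0.0150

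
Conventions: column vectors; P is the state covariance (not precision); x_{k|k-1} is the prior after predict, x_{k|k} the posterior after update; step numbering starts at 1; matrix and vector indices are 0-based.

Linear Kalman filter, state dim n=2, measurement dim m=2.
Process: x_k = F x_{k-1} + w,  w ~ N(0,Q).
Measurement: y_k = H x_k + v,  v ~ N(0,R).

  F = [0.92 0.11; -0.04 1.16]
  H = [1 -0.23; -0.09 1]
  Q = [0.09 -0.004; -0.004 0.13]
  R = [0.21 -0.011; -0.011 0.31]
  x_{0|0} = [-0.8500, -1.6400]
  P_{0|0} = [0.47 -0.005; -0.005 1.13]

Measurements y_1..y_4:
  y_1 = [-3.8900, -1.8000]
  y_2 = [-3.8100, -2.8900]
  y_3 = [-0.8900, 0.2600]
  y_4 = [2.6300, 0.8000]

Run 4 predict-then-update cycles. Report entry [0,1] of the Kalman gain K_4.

step 1: x^-=[-0.9624, -1.8684]  P^-=[0.5005 0.1176; 0.1176 1.6517]  S=[0.7438 -0.3159; -0.3159 1.9446]  K=[0.7007 0.1511; 0.0062 0.8450]  nu=[-3.3573, -0.0182]  x^+=[-3.3177, -1.9047]  P^+=[0.1578 0.0533; 0.0533 0.2667]
step 2: x^-=[-3.2618, -2.0767]  P^-=[0.2376 0.0809; 0.0809 0.4841]  S=[0.4359 -0.0611; -0.0611 0.7815]  K=[0.5186 0.1168; 0.0159 0.6114]  nu=[-1.0258, -1.1069]  x^+=[-3.9231, -2.7698]  P^+=[0.1171 0.0410; 0.0410 0.1931]
step 3: x^-=[-3.9139, -3.0561]  P^-=[0.1997 0.0599; 0.0599 0.3862]  S=[0.4026 -0.0566; -0.0566 0.6870]  K=[0.4760 0.1003; 0.0063 0.5548]  nu=[2.3210, 2.9638]  x^+=[-2.5119, -1.3973]  P^+=[0.1070 0.0355; 0.0355 0.1751]
step 4: x^-=[-2.4647, -1.5204]  P^-=[0.1899 0.0521; 0.0521 0.3625]  S=[0.3951 -0.0583; -0.0583 0.6647]  K=[0.4640 0.0934; 0.0003 0.5384]  nu=[4.7450, 2.0985]  x^+=[-0.0669, -0.3892]  P^+=[0.1041 0.0332; 0.0332 0.1699]

K[0,1] = 0.0934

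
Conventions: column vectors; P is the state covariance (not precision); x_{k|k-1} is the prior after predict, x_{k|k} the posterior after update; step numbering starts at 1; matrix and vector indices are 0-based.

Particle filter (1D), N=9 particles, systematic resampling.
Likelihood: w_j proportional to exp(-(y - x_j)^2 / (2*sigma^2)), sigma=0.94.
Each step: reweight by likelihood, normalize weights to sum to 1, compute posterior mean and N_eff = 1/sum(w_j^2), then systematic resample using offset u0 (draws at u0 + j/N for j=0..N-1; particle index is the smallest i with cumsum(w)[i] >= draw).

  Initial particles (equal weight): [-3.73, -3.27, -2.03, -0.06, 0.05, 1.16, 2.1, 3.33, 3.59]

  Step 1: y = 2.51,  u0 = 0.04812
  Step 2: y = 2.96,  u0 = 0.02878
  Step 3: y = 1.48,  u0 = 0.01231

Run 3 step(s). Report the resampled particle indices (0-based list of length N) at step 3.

resampled_idx = [0, 0, 0, 1, 2, 2, 3, 3, 5]

step 1: w=[0.0000, 0.0000, 0.0000, 0.0094, 0.0129, 0.1413, 0.3605, 0.2710, 0.2049]  mean=2.5588  Neff=3.7656  idx=[5, 5, 6, 6, 6, 7, 7, 8, 8]
step 2: w=[0.0278, 0.0278, 0.1146, 0.1146, 0.1146, 0.1612, 0.1612, 0.1391, 0.1391]  mean=2.8587  Neff=7.5991  idx=[1, 2, 3, 4, 5, 6, 6, 7, 8]
step 3: w=[0.2389, 0.2036, 0.2036, 0.2036, 0.0365, 0.0365, 0.0365, 0.0204, 0.0204]  mean=2.0709  Neff=5.3683  idx=[0, 0, 0, 1, 2, 2, 3, 3, 5]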